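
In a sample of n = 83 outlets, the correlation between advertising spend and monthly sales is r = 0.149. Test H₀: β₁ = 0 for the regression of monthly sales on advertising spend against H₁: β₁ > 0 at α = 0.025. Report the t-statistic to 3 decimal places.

t = r·√(n − 2)/√(1 − r²) = 0.149·√81/√0.977799 = 1.356.
df = n − 2 = 81.
One-sided p ≈ 0.0894, which is ≥ 0.025, so fail to reject H₀.
The data do not give significant evidence of a linear association between advertising spend and monthly sales.

t = 1.356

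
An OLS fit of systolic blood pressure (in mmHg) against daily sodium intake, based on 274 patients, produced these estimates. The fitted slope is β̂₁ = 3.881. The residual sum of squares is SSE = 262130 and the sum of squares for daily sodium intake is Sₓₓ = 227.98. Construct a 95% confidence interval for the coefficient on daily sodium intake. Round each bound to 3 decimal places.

(-0.167, 7.929)

MSE = SSE/(n − 2) = 262130/272 = 963.713.
SE(β̂₁) = √(MSE/Sₓₓ) = √(963.713/227.98) = 2.05601.
df = n − 2 = 272.
t* = t_{0.025, 272} = 1.968724.
Margin = t* × SE = 1.968724 × 2.05601 = 4.04772.
CI: 3.881 ± 4.04772 → (-0.167, 7.929).
With 95% confidence, each one-unit increase in daily sodium intake is associated with a change of between -0.167 and 7.929 mmHg in systolic blood pressure.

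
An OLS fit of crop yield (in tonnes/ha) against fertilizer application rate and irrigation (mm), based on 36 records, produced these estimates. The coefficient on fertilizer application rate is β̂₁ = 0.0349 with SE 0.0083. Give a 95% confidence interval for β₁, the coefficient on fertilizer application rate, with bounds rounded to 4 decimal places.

(0.0180, 0.0518)

df = n − k − 1 = 36 − 2 − 1 = 33.
t* = t_{0.025, 33} = 2.034515.
Margin = t* × SE = 2.034515 × 0.0083 = 0.016886.
CI: 0.0349 ± 0.016886 → (0.0180, 0.0518).
With 95% confidence, each one-unit increase in fertilizer application rate is associated with a change of between 0.0180 and 0.0518 tonnes/ha in crop yield, holding the other predictors fixed.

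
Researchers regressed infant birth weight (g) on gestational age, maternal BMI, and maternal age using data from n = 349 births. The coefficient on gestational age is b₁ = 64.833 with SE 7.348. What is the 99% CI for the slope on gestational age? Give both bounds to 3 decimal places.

(45.801, 83.865)

df = n − k − 1 = 349 − 3 − 1 = 345.
t* = t_{0.005, 345} = 2.590155.
Margin = t* × SE = 2.590155 × 7.348 = 19.03246.
CI: 64.833 ± 19.03246 → (45.801, 83.865).
With 99% confidence, each one-unit increase in gestational age is associated with a change of between 45.801 and 83.865 g in infant birth weight, holding the other predictors fixed.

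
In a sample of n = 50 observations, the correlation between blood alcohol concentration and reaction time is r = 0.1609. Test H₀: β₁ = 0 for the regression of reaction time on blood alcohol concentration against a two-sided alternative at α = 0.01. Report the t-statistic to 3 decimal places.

t = r·√(n − 2)/√(1 − r²) = 0.1609·√48/√0.974111 = 1.129.
df = n − 2 = 48.
Two-sided p ≈ 0.2643, which is ≥ 0.01, so fail to reject H₀.
The data do not give significant evidence of a linear association between blood alcohol concentration and reaction time.

t = 1.129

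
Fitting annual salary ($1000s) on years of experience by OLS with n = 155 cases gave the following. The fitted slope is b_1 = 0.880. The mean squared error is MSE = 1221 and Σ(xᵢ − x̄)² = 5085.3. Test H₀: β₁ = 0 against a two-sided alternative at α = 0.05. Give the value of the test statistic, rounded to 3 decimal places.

t = 1.796

SE(b_1) = √(MSE/Sₓₓ) = √(1221/5085.3) = 0.490004.
t = 0.880 / 0.490004 = 1.796.
df = n − 2 = 153.
Two-sided p ≈ 0.0745, which is ≥ 0.05, so fail to reject H₀.
The data do not give significant evidence of an association between years of experience and annual salary.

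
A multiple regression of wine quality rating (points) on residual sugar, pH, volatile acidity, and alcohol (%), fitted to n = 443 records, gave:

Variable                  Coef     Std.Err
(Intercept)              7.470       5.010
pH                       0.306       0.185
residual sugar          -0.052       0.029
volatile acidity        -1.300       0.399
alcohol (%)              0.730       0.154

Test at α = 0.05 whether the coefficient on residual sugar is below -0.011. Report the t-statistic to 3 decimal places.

Read off: b = -0.052, SE = 0.029 for residual sugar.
H₀: β₁ = -0.011 vs H₁: β₁ < -0.011.
t = (-0.052 − (-0.011)) / 0.029 = -1.414.
df = n − k − 1 = 443 − 4 − 1 = 438.
One-sided p ≈ 0.0791, which is ≥ 0.05, so fail to reject H₀.
The data do not give significant evidence that the true slope on residual sugar is below -0.011 points per unit, holding the other predictors fixed.

t = -1.414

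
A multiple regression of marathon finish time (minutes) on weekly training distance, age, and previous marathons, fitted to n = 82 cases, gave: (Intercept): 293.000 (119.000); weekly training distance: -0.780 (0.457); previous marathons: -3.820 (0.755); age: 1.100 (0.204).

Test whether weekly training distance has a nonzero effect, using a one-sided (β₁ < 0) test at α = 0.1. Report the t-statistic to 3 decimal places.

Read off: b = -0.780, SE = 0.457 for weekly training distance.
H₀: β₁ = 0 vs H₁: β₁ < 0.
t = -0.780 / 0.457 = -1.707.
df = n − k − 1 = 82 − 3 − 1 = 78.
One-sided p ≈ 0.0459, which is < 0.1, so reject H₀.
There is evidence that the true slope on weekly training distance is negative, holding the other predictors fixed.

t = -1.707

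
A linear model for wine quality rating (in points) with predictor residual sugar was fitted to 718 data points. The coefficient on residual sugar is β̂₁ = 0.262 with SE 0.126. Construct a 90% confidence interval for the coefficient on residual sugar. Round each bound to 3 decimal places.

(0.054, 0.470)

df = n − 2 = 718 − 2 = 716.
t* = t_{0.05, 716} = 1.646985.
Margin = t* × SE = 1.646985 × 0.126 = 0.20752.
CI: 0.262 ± 0.20752 → (0.054, 0.470).
With 90% confidence, each one-unit increase in residual sugar is associated with a change of between 0.054 and 0.470 points in wine quality rating.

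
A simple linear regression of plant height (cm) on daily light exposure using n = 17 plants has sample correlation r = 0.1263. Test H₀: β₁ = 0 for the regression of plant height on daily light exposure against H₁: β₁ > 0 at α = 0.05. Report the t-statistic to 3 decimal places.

t = r·√(n − 2)/√(1 − r²) = 0.1263·√15/√0.984048 = 0.493.
df = n − 2 = 15.
One-sided p ≈ 0.3145, which is ≥ 0.05, so fail to reject H₀.
The data do not give significant evidence of a linear association between daily light exposure and plant height.

t = 0.493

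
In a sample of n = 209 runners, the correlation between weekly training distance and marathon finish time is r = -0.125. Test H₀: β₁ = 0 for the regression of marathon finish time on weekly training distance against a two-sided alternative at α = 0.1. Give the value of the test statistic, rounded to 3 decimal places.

t = -1.813

t = r·√(n − 2)/√(1 − r²) = -0.125·√207/√0.984375 = -1.813.
df = n − 2 = 207.
Two-sided p ≈ 0.0713, which is < 0.1, so reject H₀.
There is evidence of a linear association between weekly training distance and marathon finish time.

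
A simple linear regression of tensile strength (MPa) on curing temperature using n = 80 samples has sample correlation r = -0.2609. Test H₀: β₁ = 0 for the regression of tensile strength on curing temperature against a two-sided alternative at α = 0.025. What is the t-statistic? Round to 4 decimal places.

t = -2.3869

t = r·√(n − 2)/√(1 − r²) = -0.2609·√78/√0.931931 = -2.3869.
df = n − 2 = 78.
Two-sided p ≈ 0.0194, which is < 0.025, so reject H₀.
There is evidence of a linear association between curing temperature and tensile strength.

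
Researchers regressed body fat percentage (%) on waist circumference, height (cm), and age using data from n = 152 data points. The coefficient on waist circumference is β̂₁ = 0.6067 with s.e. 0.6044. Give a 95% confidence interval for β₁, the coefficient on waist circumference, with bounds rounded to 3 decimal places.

df = n − k − 1 = 152 − 3 − 1 = 148.
t* = t_{0.025, 148} = 1.976122.
Margin = t* × SE = 1.976122 × 0.6044 = 1.19437.
CI: 0.6067 ± 1.19437 → (-0.588, 1.801).
With 95% confidence, each one-unit increase in waist circumference is associated with a change of between -0.588 and 1.801 % in body fat percentage, holding the other predictors fixed.

(-0.588, 1.801)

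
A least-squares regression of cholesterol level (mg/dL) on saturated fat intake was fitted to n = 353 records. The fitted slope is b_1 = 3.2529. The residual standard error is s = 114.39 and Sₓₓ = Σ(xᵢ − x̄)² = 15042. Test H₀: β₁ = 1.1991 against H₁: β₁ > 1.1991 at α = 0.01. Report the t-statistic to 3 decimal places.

SE(b_1) = s/√Sₓₓ = 114.39/√15042 = 0.932686.
t = (3.2529 − 1.1991) / 0.932686 = 2.202.
df = n − 2 = 351.
One-sided p ≈ 0.0142, which is ≥ 0.01, so fail to reject H₀.
The data do not give significant evidence that the true slope on saturated fat intake exceeds 1.1991 mg/dL per unit.

t = 2.202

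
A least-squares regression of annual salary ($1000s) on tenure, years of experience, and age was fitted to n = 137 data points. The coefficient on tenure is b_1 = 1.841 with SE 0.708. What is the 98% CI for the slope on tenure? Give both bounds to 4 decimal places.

(0.1739, 3.5081)

df = n − k − 1 = 137 − 3 − 1 = 133.
t* = t_{0.01, 133} = 2.354712.
Margin = t* × SE = 2.354712 × 0.708 = 1.667136.
CI: 1.841 ± 1.667136 → (0.1739, 3.5081).
With 98% confidence, each one-unit increase in tenure is associated with a change of between 0.1739 and 3.5081 $1000s in annual salary, holding the other predictors fixed.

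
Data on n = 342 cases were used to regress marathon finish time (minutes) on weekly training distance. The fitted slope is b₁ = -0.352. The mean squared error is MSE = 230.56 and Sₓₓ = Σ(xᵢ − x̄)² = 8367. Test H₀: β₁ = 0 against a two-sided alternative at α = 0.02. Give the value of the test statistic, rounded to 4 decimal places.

SE(b₁) = √(MSE/Sₓₓ) = √(230.56/8367) = 0.166.
t = -0.352 / 0.166 = -2.1205.
df = n − 2 = 340.
Two-sided p ≈ 0.0347, which is ≥ 0.02, so fail to reject H₀.
The data do not give significant evidence of an association between weekly training distance and marathon finish time.

t = -2.1205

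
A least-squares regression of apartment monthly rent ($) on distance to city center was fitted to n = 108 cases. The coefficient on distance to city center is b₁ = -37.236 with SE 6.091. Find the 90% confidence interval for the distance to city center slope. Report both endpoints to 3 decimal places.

(-47.343, -27.129)

df = n − 2 = 108 − 2 = 106.
t* = t_{0.05, 106} = 1.659356.
Margin = t* × SE = 1.659356 × 6.091 = 10.10714.
CI: -37.236 ± 10.10714 → (-47.343, -27.129).
With 90% confidence, each one-unit increase in distance to city center is associated with a change of between -47.343 and -27.129 $ in apartment monthly rent.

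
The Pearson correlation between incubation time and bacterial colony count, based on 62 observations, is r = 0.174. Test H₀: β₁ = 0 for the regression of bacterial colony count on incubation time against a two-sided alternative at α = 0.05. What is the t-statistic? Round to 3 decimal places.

t = 1.369

t = r·√(n − 2)/√(1 − r²) = 0.174·√60/√0.969724 = 1.369.
df = n − 2 = 60.
Two-sided p ≈ 0.1762, which is ≥ 0.05, so fail to reject H₀.
The data do not give significant evidence of a linear association between incubation time and bacterial colony count.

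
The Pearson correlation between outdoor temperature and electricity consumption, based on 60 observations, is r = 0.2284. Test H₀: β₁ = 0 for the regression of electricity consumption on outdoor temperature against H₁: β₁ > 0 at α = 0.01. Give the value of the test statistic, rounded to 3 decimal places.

t = 1.787

t = r·√(n − 2)/√(1 − r²) = 0.2284·√58/√0.947833 = 1.787.
df = n − 2 = 58.
One-sided p ≈ 0.0396, which is ≥ 0.01, so fail to reject H₀.
The data do not give significant evidence of a linear association between outdoor temperature and electricity consumption.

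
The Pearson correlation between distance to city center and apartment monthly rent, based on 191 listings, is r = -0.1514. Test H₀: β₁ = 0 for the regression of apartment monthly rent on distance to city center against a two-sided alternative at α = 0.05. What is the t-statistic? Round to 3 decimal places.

t = -2.106

t = r·√(n − 2)/√(1 − r²) = -0.1514·√189/√0.977078 = -2.106.
df = n − 2 = 189.
Two-sided p ≈ 0.0366, which is < 0.05, so reject H₀.
There is evidence of a linear association between distance to city center and apartment monthly rent.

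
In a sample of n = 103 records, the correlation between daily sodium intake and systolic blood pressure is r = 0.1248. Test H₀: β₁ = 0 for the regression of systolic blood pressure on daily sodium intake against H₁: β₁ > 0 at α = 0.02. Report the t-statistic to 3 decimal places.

t = 1.264

t = r·√(n − 2)/√(1 − r²) = 0.1248·√101/√0.984425 = 1.264.
df = n − 2 = 101.
One-sided p ≈ 0.1046, which is ≥ 0.02, so fail to reject H₀.
The data do not give significant evidence of a linear association between daily sodium intake and systolic blood pressure.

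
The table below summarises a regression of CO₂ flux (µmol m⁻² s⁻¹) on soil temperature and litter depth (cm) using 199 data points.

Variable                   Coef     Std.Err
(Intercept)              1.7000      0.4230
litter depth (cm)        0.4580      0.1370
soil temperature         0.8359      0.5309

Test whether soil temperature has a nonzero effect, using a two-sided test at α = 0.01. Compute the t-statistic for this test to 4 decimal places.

Read off: b = 0.8359, SE = 0.5309 for soil temperature.
H₀: β₁ = 0 vs H₁: β₁ ≠ 0.
t = 0.8359 / 0.5309 = 1.5745.
df = n − k − 1 = 199 − 2 − 1 = 196.
Two-sided p ≈ 0.1170, which is ≥ 0.01, so fail to reject H₀.
The data do not give significant evidence of an association between soil temperature and CO₂ flux, after adjusting for the other predictors.

t = 1.5745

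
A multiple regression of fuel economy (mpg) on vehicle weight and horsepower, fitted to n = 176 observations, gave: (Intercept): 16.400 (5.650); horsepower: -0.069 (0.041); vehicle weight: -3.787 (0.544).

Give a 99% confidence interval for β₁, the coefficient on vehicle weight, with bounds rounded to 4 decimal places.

(-5.2039, -2.3701)

Read off: b = -3.787, SE = 0.544 for vehicle weight.
df = n − k − 1 = 176 − 2 − 1 = 173.
t* = t_{0.005, 173} = 2.604546.
Margin = t* × SE = 2.604546 × 0.544 = 1.416873.
CI: -3.787 ± 1.416873 → (-5.2039, -2.3701).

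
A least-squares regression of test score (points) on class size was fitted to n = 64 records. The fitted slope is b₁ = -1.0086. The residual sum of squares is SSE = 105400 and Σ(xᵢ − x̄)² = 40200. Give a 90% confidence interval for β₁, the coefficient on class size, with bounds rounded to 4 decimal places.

MSE = SSE/(n − 2) = 105400/62 = 1700.
SE(b₁) = √(MSE/Sₓₓ) = √(1700/40200) = 0.205642.
df = n − 2 = 62.
t* = t_{0.05, 62} = 1.669804.
Margin = t* × SE = 1.669804 × 0.205642 = 0.343382.
CI: -1.0086 ± 0.343382 → (-1.3520, -0.6652).
With 90% confidence, each one-unit increase in class size is associated with a change of between -1.3520 and -0.6652 points in test score.

(-1.3520, -0.6652)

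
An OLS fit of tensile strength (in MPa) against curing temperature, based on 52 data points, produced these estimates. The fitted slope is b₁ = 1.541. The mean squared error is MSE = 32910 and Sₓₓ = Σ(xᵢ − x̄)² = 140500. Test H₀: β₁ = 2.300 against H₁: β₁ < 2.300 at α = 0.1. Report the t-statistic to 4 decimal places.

t = -1.5683

SE(b₁) = √(MSE/Sₓₓ) = √(32910/140500) = 0.483978.
t = (1.541 − 2.300) / 0.483978 = -1.5683.
df = n − 2 = 50.
One-sided p ≈ 0.0616, which is < 0.1, so reject H₀.
There is evidence that the true slope on curing temperature is below 2.300 MPa per unit.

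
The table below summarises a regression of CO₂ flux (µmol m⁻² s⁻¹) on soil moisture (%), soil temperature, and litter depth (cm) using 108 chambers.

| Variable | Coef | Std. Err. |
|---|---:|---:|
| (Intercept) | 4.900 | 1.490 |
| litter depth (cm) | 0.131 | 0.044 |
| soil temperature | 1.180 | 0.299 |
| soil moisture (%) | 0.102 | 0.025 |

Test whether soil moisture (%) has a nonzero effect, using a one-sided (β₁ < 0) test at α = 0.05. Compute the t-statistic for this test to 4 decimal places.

Read off: b = 0.102, SE = 0.025 for soil moisture (%).
H₀: β₁ = 0 vs H₁: β₁ < 0.
t = 0.102 / 0.025 = 4.0800.
df = n − k − 1 = 108 − 3 − 1 = 104.
One-sided p ≈ 1.0000, which is ≥ 0.05, so fail to reject H₀.
The data do not give significant evidence that the true slope on soil moisture (%) is negative, holding the other predictors fixed.

t = 4.0800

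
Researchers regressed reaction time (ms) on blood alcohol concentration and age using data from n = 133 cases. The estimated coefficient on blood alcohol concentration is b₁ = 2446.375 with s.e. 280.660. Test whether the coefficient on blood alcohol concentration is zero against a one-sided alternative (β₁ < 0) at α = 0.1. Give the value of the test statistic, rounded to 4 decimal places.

t = 8.7165

H₀: β₁ = 0 vs H₁: β₁ < 0.
t = (b₁ − β₁⁰)/SE = 2446.375 / 280.660 = 8.7165.
df = n − k − 1 = 133 − 2 − 1 = 130.
One-sided p ≈ 1.0000, which is ≥ 0.1, so fail to reject H₀.
The data do not give significant evidence that the true slope on blood alcohol concentration is negative, holding the other predictors fixed.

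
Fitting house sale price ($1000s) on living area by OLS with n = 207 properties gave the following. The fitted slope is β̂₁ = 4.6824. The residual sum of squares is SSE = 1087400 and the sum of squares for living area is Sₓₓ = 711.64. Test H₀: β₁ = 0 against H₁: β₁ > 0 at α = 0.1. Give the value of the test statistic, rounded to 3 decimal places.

t = 1.715

MSE = SSE/(n − 2) = 1087400/205 = 5304.39.
SE(β̂₁) = √(MSE/Sₓₓ) = √(5304.39/711.64) = 2.73016.
t = 4.6824 / 2.73016 = 1.715.
df = n − 2 = 205.
One-sided p ≈ 0.0439, which is < 0.1, so reject H₀.
There is evidence that the true slope on living area is positive.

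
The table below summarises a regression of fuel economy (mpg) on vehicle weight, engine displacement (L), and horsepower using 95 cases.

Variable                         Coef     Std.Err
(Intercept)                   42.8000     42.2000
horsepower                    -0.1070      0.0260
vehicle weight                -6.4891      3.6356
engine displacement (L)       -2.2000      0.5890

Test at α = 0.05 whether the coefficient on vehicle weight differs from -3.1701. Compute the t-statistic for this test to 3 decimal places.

t = -0.913

Read off: b = -6.4891, SE = 3.6356 for vehicle weight.
H₀: β₁ = -3.1701 vs H₁: β₁ ≠ -3.1701.
t = (-6.4891 − (-3.1701)) / 3.6356 = -0.913.
df = n − k − 1 = 95 − 3 − 1 = 91.
Two-sided p ≈ 0.3637, which is ≥ 0.05, so fail to reject H₀.
The data are consistent with a true slope of -3.1701 mpg per unit of vehicle weight, holding the other predictors fixed.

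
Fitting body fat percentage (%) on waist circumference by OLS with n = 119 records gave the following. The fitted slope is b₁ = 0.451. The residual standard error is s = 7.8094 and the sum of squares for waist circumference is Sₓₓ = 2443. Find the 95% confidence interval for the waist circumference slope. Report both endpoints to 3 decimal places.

SE(b₁) = s/√Sₓₓ = 7.8094/√2443 = 0.158.
df = n − 2 = 117.
t* = t_{0.025, 117} = 1.980448.
Margin = t* × SE = 1.980448 × 0.158 = 0.31291.
CI: 0.451 ± 0.31291 → (0.138, 0.764).
With 95% confidence, each one-unit increase in waist circumference is associated with a change of between 0.138 and 0.764 % in body fat percentage.

(0.138, 0.764)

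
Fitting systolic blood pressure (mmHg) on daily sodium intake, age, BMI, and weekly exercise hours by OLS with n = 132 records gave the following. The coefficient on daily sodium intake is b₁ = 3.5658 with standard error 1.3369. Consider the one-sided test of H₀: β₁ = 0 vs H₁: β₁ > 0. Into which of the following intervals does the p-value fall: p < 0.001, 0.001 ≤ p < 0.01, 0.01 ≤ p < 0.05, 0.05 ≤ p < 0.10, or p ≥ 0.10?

t = 3.5658 / 1.3369 = 2.667.
df = n − k − 1 = 132 − 4 − 1 = 127.
One-sided p = P(T_{127} > t) ≈ 0.0043.
So 0.001 ≤ p < 0.01.

0.001 ≤ p < 0.01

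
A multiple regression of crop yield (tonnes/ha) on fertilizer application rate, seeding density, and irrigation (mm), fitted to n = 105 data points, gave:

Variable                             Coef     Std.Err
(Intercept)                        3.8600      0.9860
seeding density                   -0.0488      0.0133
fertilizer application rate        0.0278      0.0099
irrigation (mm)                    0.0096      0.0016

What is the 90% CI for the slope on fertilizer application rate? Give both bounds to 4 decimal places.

(0.0114, 0.0442)

Read off: b = 0.0278, SE = 0.0099 for fertilizer application rate.
df = n − k − 1 = 105 − 3 − 1 = 101.
t* = t_{0.05, 101} = 1.660081.
Margin = t* × SE = 1.660081 × 0.0099 = 0.016435.
CI: 0.0278 ± 0.016435 → (0.0114, 0.0442).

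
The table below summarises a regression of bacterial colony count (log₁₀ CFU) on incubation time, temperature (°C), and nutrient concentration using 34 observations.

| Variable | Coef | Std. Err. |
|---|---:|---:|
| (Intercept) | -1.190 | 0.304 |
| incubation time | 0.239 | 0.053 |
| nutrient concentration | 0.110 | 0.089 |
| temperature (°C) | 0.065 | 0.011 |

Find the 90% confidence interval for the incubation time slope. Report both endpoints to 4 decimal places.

Read off: b = 0.239, SE = 0.053 for incubation time.
df = n − k − 1 = 34 − 3 − 1 = 30.
t* = t_{0.05, 30} = 1.697261.
Margin = t* × SE = 1.697261 × 0.053 = 0.089955.
CI: 0.239 ± 0.089955 → (0.1490, 0.3290).

(0.1490, 0.3290)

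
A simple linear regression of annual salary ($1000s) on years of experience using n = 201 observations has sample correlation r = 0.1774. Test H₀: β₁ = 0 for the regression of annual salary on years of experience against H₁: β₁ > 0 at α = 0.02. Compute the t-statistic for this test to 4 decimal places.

t = 2.5429

t = r·√(n − 2)/√(1 − r²) = 0.1774·√199/√0.968529 = 2.5429.
df = n − 2 = 199.
One-sided p ≈ 0.0059, which is < 0.02, so reject H₀.
There is evidence of a linear association between years of experience and annual salary.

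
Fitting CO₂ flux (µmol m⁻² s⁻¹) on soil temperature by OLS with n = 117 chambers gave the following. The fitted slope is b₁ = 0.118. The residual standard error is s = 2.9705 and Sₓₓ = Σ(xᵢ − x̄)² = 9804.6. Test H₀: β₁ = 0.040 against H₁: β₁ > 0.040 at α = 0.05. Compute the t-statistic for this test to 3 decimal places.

SE(b₁) = s/√Sₓₓ = 2.9705/√9804.6 = 0.0299995.
t = (0.118 − 0.040) / 0.0299995 = 2.600.
df = n − 2 = 115.
One-sided p ≈ 0.0053, which is < 0.05, so reject H₀.
There is evidence that the true slope on soil temperature exceeds 0.040 µmol m⁻² s⁻¹ per unit.

t = 2.600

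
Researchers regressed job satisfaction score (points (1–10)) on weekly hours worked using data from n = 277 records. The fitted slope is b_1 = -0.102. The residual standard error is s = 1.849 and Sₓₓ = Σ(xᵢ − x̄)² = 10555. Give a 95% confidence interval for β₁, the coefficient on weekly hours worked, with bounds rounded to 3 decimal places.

(-0.137, -0.067)

SE(b_1) = s/√Sₓₓ = 1.849/√10555 = 0.0179973.
df = n − 2 = 275.
t* = t_{0.025, 275} = 1.968628.
Margin = t* × SE = 1.968628 × 0.0179973 = 0.03543.
CI: -0.102 ± 0.03543 → (-0.137, -0.067).
With 95% confidence, each one-unit increase in weekly hours worked is associated with a change of between -0.137 and -0.067 points (1–10) in job satisfaction score.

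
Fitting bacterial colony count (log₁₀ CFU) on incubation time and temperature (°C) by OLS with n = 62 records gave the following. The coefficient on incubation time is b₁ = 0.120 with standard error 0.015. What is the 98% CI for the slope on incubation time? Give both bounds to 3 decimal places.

df = n − k − 1 = 62 − 2 − 1 = 59.
t* = t_{0.01, 59} = 2.391229.
Margin = t* × SE = 2.391229 × 0.015 = 0.03587.
CI: 0.120 ± 0.03587 → (0.084, 0.156).
With 98% confidence, each one-unit increase in incubation time is associated with a change of between 0.084 and 0.156 log₁₀ CFU in bacterial colony count, holding the other predictors fixed.

(0.084, 0.156)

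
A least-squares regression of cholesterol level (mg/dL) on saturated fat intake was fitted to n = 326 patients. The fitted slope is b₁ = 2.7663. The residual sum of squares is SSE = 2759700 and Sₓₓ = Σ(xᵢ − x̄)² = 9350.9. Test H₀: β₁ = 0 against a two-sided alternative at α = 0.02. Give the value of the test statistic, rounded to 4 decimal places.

t = 2.8985

MSE = SSE/(n − 2) = 2759700/324 = 8517.59.
SE(b₁) = √(MSE/Sₓₓ) = √(8517.59/9350.9) = 0.954403.
t = 2.7663 / 0.954403 = 2.8985.
df = n − 2 = 324.
Two-sided p ≈ 0.0040, which is < 0.02, so reject H₀.
There is evidence that saturated fat intake is associated with cholesterol level.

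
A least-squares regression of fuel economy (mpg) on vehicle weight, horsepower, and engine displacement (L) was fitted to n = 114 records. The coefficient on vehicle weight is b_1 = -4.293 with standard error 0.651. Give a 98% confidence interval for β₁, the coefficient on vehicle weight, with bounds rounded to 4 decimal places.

(-5.8298, -2.7562)

df = n − k − 1 = 114 − 3 − 1 = 110.
t* = t_{0.01, 110} = 2.360726.
Margin = t* × SE = 2.360726 × 0.651 = 1.536833.
CI: -4.293 ± 1.536833 → (-5.8298, -2.7562).
With 98% confidence, each one-unit increase in vehicle weight is associated with a change of between -5.8298 and -2.7562 mpg in fuel economy, holding the other predictors fixed.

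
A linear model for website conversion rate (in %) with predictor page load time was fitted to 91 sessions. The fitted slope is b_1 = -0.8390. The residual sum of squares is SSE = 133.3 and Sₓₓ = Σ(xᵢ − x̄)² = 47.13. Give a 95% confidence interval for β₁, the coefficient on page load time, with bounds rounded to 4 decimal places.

(-1.1932, -0.4848)

MSE = SSE/(n − 2) = 133.3/89 = 1.49775.
SE(b_1) = √(MSE/Sₓₓ) = √(1.49775/47.13) = 0.178267.
df = n − 2 = 89.
t* = t_{0.025, 89} = 1.986979.
Margin = t* × SE = 1.986979 × 0.178267 = 0.354213.
CI: -0.8390 ± 0.354213 → (-1.1932, -0.4848).
With 95% confidence, each one-unit increase in page load time is associated with a change of between -1.1932 and -0.4848 % in website conversion rate.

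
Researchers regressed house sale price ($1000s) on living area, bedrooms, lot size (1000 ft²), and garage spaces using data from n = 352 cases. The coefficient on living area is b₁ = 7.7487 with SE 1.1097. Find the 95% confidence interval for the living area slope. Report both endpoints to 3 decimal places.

(5.566, 9.931)

df = n − k − 1 = 352 − 4 − 1 = 347.
t* = t_{0.025, 347} = 1.966824.
Margin = t* × SE = 1.966824 × 1.1097 = 2.18258.
CI: 7.7487 ± 2.18258 → (5.566, 9.931).
With 95% confidence, each one-unit increase in living area is associated with a change of between 5.566 and 9.931 $1000s in house sale price, holding the other predictors fixed.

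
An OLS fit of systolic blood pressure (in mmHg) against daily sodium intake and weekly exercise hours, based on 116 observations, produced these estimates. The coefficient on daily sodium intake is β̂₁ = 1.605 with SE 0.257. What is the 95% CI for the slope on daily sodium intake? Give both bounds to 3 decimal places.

(1.096, 2.114)

df = n − k − 1 = 116 − 2 − 1 = 113.
t* = t_{0.025, 113} = 1.98118.
Margin = t* × SE = 1.98118 × 0.257 = 0.50916.
CI: 1.605 ± 0.50916 → (1.096, 2.114).
With 95% confidence, each one-unit increase in daily sodium intake is associated with a change of between 1.096 and 2.114 mmHg in systolic blood pressure, holding the other predictors fixed.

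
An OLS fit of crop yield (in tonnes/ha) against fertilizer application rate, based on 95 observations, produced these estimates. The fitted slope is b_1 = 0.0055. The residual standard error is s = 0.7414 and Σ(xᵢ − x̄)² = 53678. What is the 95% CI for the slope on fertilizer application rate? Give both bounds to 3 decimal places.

SE(b_1) = s/√Sₓₓ = 0.7414/√53678 = 0.00320003.
df = n − 2 = 93.
t* = t_{0.025, 93} = 1.985802.
Margin = t* × SE = 1.985802 × 0.00320003 = 0.00635.
CI: 0.0055 ± 0.00635 → (-0.001, 0.012).
With 95% confidence, each one-unit increase in fertilizer application rate is associated with a change of between -0.001 and 0.012 tonnes/ha in crop yield.

(-0.001, 0.012)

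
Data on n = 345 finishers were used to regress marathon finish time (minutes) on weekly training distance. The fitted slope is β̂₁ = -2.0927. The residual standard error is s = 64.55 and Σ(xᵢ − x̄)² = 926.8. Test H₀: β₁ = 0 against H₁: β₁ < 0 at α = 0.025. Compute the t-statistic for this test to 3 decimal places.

SE(β̂₁) = s/√Sₓₓ = 64.55/√926.8 = 2.12033.
t = -2.0927 / 2.12033 = -0.987.
df = n − 2 = 343.
One-sided p ≈ 0.1622, which is ≥ 0.025, so fail to reject H₀.
The data do not give significant evidence that the true slope on weekly training distance is negative.

t = -0.987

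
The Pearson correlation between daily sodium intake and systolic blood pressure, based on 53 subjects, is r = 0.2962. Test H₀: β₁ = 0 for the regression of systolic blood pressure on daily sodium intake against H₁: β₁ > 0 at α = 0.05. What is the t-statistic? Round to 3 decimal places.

t = 2.215

t = r·√(n − 2)/√(1 − r²) = 0.2962·√51/√0.912266 = 2.215.
df = n − 2 = 51.
One-sided p ≈ 0.0156, which is < 0.05, so reject H₀.
There is evidence of a linear association between daily sodium intake and systolic blood pressure.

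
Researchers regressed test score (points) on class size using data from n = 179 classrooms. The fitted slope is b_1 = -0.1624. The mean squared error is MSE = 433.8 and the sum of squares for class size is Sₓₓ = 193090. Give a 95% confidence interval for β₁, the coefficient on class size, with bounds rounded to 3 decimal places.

(-0.256, -0.069)

SE(b_1) = √(MSE/Sₓₓ) = √(433.8/193090) = 0.0473985.
df = n − 2 = 177.
t* = t_{0.025, 177} = 1.973457.
Margin = t* × SE = 1.973457 × 0.0473985 = 0.09354.
CI: -0.1624 ± 0.09354 → (-0.256, -0.069).
With 95% confidence, each one-unit increase in class size is associated with a change of between -0.256 and -0.069 points in test score.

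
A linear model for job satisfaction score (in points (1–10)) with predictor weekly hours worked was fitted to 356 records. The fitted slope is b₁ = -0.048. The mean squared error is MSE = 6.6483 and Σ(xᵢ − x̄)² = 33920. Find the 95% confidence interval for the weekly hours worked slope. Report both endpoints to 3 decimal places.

(-0.076, -0.020)

SE(b₁) = √(MSE/Sₓₓ) = √(6.6483/33920) = 0.014.
df = n − 2 = 354.
t* = t_{0.025, 354} = 1.966688.
Margin = t* × SE = 1.966688 × 0.014 = 0.02753.
CI: -0.048 ± 0.02753 → (-0.076, -0.020).
With 95% confidence, each one-unit increase in weekly hours worked is associated with a change of between -0.076 and -0.020 points (1–10) in job satisfaction score.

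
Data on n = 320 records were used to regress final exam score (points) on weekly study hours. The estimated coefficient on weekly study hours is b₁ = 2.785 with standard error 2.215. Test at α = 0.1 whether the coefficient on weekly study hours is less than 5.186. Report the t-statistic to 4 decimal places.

t = -1.0840

H₀: β₁ = 5.186 vs H₁: β₁ < 5.186.
t = (b₁ − β₁⁰)/SE = (2.785 − 5.186) / 2.215 = -1.0840.
df = n − 2 = 320 − 2 = 318.
One-sided p ≈ 0.1396, which is ≥ 0.1, so fail to reject H₀.
The data do not give significant evidence that the true slope on weekly study hours is below 5.186 points per unit.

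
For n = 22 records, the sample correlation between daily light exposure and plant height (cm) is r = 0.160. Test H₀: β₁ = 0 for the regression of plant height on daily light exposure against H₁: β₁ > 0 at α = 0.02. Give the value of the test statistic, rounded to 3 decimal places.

t = 0.725

t = r·√(n − 2)/√(1 − r²) = 0.160·√20/√0.9744 = 0.725.
df = n − 2 = 20.
One-sided p ≈ 0.2385, which is ≥ 0.02, so fail to reject H₀.
The data do not give significant evidence of a linear association between daily light exposure and plant height.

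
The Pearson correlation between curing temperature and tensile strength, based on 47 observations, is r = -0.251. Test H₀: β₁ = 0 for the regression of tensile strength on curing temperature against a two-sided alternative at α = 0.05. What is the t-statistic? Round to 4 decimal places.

t = r·√(n − 2)/√(1 − r²) = -0.251·√45/√0.936999 = -1.7394.
df = n − 2 = 45.
Two-sided p ≈ 0.0888, which is ≥ 0.05, so fail to reject H₀.
The data do not give significant evidence of a linear association between curing temperature and tensile strength.

t = -1.7394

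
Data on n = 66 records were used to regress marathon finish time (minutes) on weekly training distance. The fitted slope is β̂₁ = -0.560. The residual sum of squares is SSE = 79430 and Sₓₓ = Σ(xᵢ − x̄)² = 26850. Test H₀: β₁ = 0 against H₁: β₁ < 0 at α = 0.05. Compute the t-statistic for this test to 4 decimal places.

MSE = SSE/(n − 2) = 79430/64 = 1241.09.
SE(β̂₁) = √(MSE/Sₓₓ) = √(1241.09/26850) = 0.214996.
t = -0.560 / 0.214996 = -2.6047.
df = n − 2 = 64.
One-sided p ≈ 0.0057, which is < 0.05, so reject H₀.
There is evidence that the true slope on weekly training distance is negative.

t = -2.6047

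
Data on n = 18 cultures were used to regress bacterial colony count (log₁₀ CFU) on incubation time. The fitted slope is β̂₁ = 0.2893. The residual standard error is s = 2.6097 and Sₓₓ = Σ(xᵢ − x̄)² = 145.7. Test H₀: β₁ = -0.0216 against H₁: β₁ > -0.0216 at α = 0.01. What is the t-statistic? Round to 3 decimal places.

SE(β̂₁) = s/√Sₓₓ = 2.6097/√145.7 = 0.216203.
t = (0.2893 − (-0.0216)) / 0.216203 = 1.438.
df = n − 2 = 16.
One-sided p ≈ 0.0849, which is ≥ 0.01, so fail to reject H₀.
The data do not give significant evidence that the true slope on incubation time exceeds -0.0216 log₁₀ CFU per unit.

t = 1.438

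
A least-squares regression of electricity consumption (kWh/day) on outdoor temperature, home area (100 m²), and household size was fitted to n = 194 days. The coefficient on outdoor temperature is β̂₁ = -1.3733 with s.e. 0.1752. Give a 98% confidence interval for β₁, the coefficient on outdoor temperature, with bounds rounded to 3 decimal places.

(-1.784, -0.962)

df = n − k − 1 = 194 − 3 − 1 = 190.
t* = t_{0.01, 190} = 2.346134.
Margin = t* × SE = 2.346134 × 0.1752 = 0.41104.
CI: -1.3733 ± 0.41104 → (-1.784, -0.962).
With 98% confidence, each one-unit increase in outdoor temperature is associated with a change of between -1.784 and -0.962 kWh/day in electricity consumption, holding the other predictors fixed.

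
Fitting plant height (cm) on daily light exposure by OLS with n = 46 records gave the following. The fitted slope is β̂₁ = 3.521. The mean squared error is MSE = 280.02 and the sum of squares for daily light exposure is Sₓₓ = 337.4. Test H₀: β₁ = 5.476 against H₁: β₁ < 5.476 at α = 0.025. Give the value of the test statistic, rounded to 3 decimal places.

SE(β̂₁) = √(MSE/Sₓₓ) = √(280.02/337.4) = 0.911008.
t = (3.521 − 5.476) / 0.911008 = -2.146.
df = n − 2 = 44.
One-sided p ≈ 0.0187, which is < 0.025, so reject H₀.
There is evidence that the true slope on daily light exposure is below 5.476 cm per unit.

t = -2.146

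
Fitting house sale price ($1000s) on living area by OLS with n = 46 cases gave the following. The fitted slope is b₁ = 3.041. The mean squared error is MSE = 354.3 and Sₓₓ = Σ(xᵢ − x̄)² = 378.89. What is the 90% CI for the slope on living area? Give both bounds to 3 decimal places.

(1.416, 4.666)

SE(b₁) = √(MSE/Sₓₓ) = √(354.3/378.89) = 0.967006.
df = n − 2 = 44.
t* = t_{0.05, 44} = 1.68023.
Margin = t* × SE = 1.68023 × 0.967006 = 1.62479.
CI: 3.041 ± 1.62479 → (1.416, 4.666).
With 90% confidence, each one-unit increase in living area is associated with a change of between 1.416 and 4.666 $1000s in house sale price.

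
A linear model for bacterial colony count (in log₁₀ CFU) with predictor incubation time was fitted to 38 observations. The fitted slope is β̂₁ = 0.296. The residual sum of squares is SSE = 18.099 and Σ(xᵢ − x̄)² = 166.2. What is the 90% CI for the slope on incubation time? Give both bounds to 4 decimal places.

MSE = SSE/(n − 2) = 18.099/36 = 0.50275.
SE(β̂₁) = √(MSE/Sₓₓ) = √(0.50275/166.2) = 0.0549997.
df = n − 2 = 36.
t* = t_{0.05, 36} = 1.688298.
Margin = t* × SE = 1.688298 × 0.0549997 = 0.092856.
CI: 0.296 ± 0.092856 → (0.2031, 0.3889).
With 90% confidence, each one-unit increase in incubation time is associated with a change of between 0.2031 and 0.3889 log₁₀ CFU in bacterial colony count.

(0.2031, 0.3889)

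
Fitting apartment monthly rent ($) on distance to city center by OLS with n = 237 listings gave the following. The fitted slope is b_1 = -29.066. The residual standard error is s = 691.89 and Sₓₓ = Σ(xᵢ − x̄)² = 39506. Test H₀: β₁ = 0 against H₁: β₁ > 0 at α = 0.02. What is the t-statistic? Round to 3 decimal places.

SE(b_1) = s/√Sₓₓ = 691.89/√39506 = 3.48101.
t = -29.066 / 3.48101 = -8.350.
df = n − 2 = 235.
One-sided p ≈ 1.0000, which is ≥ 0.02, so fail to reject H₀.
The data do not give significant evidence that the true slope on distance to city center is positive.

t = -8.350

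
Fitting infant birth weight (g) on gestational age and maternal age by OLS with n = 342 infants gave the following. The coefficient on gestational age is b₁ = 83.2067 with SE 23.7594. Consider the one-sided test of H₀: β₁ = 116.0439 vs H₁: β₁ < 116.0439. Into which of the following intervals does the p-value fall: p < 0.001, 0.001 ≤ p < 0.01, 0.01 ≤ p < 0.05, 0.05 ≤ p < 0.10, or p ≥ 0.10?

t = (83.2067 − 116.0439) / 23.7594 = -1.382.
df = n − k − 1 = 342 − 2 − 1 = 339.
One-sided p = P(T_{339} < t) ≈ 0.0839.
So 0.05 ≤ p < 0.10.

0.05 ≤ p < 0.10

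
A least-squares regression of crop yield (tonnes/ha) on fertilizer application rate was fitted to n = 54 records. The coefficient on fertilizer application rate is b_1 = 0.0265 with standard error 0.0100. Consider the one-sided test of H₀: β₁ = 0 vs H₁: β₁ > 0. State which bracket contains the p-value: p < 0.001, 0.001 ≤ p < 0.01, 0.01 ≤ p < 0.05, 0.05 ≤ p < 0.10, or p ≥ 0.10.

0.001 ≤ p < 0.01

t = 0.0265 / 0.0100 = 2.650.
df = n − 2 = 54 − 2 = 52.
One-sided p = P(T_{52} > t) ≈ 0.0053.
So 0.001 ≤ p < 0.01.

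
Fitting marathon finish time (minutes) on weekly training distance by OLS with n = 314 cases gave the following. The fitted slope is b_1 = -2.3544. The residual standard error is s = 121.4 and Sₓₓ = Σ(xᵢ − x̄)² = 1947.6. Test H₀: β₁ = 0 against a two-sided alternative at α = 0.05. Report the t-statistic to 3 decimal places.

t = -0.856

SE(b_1) = s/√Sₓₓ = 121.4/√1947.6 = 2.75086.
t = -2.3544 / 2.75086 = -0.856.
df = n − 2 = 312.
Two-sided p ≈ 0.3927, which is ≥ 0.05, so fail to reject H₀.
The data do not give significant evidence of an association between weekly training distance and marathon finish time.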